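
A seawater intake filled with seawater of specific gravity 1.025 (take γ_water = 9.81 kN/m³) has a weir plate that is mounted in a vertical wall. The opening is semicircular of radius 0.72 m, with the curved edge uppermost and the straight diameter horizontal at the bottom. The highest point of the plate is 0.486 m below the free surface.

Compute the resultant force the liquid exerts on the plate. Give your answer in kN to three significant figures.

F ≈ 7.37 kN

γ = 1.025 × 9.81 = 10.05525 kN/m³.
The centroid lies 4r/(3π) = 0.305577 m above the diameter, so r − 4r/(3π) = 0.72 − 0.305577 = 0.414423 m below the topmost point, so the centroid depth is h_c = 0.486 + 0.414423 = 0.900423 m.
A = πr²/2 = π × 0.72²/2 = 0.814301 m².
Resultant F = γ·h_c·A = 10.05525 × 0.900423 × 0.814301 = 7.37266 kN.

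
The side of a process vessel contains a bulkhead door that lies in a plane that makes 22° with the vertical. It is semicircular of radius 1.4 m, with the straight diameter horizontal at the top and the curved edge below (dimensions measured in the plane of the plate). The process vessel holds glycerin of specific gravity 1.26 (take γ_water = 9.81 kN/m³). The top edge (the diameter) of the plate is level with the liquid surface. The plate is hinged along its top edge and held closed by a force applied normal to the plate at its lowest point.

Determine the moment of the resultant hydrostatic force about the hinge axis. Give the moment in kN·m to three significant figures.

M ≈ 17.3 kN·m

γ = 1.26 × 9.81 = 12.3606 kN/m³.
The plate makes 22° with the vertical, i.e. θ = 90° − 22° = 68° to the horizontal. Measuring y along the incline from the free-surface line, vertical depth h = y·sinθ with sinθ = 0.927184.
The centroid of a semicircle lies 4r/(3π) = 0.594178 m from the diameter, here below the top edge, so y_c = 0.594178 m and h_c = 0.594178 × 0.927184 = 0.550912 m.
A = πr²/2 = π × 1.4²/2 = 3.07876 m².
Resultant F = γ·h_c·A = 12.3606 × 0.550912 × 3.07876 = 20.9651 kN.
I_c = (π/8 − 8/(9π))·r⁴ = 0.109757 × 1.4⁴ = 0.421642 m⁴.
Centre of pressure: y_p = y_c + I_c/(y_c·A) = 0.594178 + 0.421642/(0.594178 × 3.07876) = 0.594178 + 0.23049 = 0.824668 m along the plane.
The resultant acts 0.594178 + 0.23049 = 0.824668 m (along the plate) below the hinge at the top edge, so the moment about the hinge is M = F × 0.824668 = 20.9651 × 0.824668 = 17.2892 kN·m.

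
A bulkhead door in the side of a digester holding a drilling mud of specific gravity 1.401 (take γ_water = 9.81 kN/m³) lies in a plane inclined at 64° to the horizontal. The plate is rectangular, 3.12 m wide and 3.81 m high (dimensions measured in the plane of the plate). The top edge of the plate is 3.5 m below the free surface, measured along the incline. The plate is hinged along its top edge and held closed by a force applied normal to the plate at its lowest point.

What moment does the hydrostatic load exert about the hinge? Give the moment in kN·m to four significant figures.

γ = 1.401 × 9.81 = 13.74381 kN/m³.
Let θ = 64° be the plate's angle to the horizontal; measure y along the incline from where the plane meets the free surface. Vertical depth h = y·sinθ with sinθ = 0.898794.
The centroid lies 3.81/2 = 1.905 m below the top edge, so y_c = 3.5 + 1.905 = 5.405 m and h_c = 5.405 × 0.898794 = 4.85798 m.
A = 3.12 × 3.81 = 11.8872 m².
Resultant F = γ·h_c·A = 13.74381 × 4.85798 × 11.8872 = 793.675 kN.
I_c = b·h³/12 = 3.12 × 3.81³/12 = 14.3796 m⁴.
Centre of pressure: y_p = y_c + I_c/(y_c·A) = 5.405 + 14.3796/(5.405 × 11.8872) = 5.405 + 0.223806 = 5.62881 m along the plane.
The resultant acts 1.905 + 0.223806 = 2.12881 m (along the plate) below the hinge at the top edge, so the moment about the hinge is M = F × 2.12881 = 793.675 × 2.12881 = 1689.58 kN·m.

M ≈ 1690 kN·m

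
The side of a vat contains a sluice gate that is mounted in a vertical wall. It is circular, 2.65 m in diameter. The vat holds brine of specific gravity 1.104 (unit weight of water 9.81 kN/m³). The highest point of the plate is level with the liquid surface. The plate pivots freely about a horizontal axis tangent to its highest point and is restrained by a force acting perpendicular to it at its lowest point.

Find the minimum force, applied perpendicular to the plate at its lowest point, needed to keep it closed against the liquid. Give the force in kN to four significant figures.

γ = 1.104 × 9.81 = 10.83024 kN/m³.
The centroid is at the centre, 1.325 m below the top of the plate, so the centroid depth is h_c = 1.325 m.
A = π(1.325)² = 5.51546 m².
Resultant F = γ·h_c·A = 10.83024 × 1.325 × 5.51546 = 79.1472 kN.
I_c = πr⁴/4 = π × 1.325⁴/4 = 2.42077 m⁴.
Centre of pressure: y_p = y_c + I_c/(y_c·A) = 1.325 + 2.42077/(1.325 × 5.51546) = 1.325 + 0.33125 = 1.65625 m along the plane.
The resultant acts 1.325 + 0.33125 = 1.65625 m (along the plate) below the hinge at the top edge, so the moment about the hinge is M = F × 1.65625 = 79.1472 × 1.65625 = 131.088 kN·m.
A normal force at the bottom, 2.65 m from the hinge, must supply this moment: P = 131.088/2.65 = 49.4672 kN.

P ≈ 49.47 kN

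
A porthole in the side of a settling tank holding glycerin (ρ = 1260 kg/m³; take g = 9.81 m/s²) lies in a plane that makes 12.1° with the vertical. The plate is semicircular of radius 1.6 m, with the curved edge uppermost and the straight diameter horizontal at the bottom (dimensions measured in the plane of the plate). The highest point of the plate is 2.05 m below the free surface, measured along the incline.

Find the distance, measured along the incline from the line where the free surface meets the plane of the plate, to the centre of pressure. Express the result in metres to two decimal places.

y_p = 3.03 m

γ = ρg = 1260 × 9.81 / 1000 = 12.3606 kN/m³.
The plate makes 12.1° with the vertical, i.e. θ = 90° − 12.1° = 77.9° to the horizontal. Measuring y along the incline from the free-surface line, vertical depth h = y·sinθ with sinθ = 0.977783.
The centroid lies 4r/(3π) = 0.679061 m above the diameter, so r − 4r/(3π) = 1.6 − 0.679061 = 0.920939 m below the topmost point, so y_c = 2.05 + 0.920939 = 2.97094 m and h_c = 2.97094 × 0.977783 = 2.90493 m.
A = πr²/2 = π × 1.6²/2 = 4.02124 m².
Resultant F = γ·h_c·A = 12.3606 × 2.90493 × 4.02124 = 144.389 kN.
I_c = (π/8 − 8/(9π))·r⁴ = 0.109757 × 1.6⁴ = 0.719303 m⁴.
Centre of pressure: y_p = y_c + I_c/(y_c·A) = 2.97094 + 0.719303/(2.97094 × 4.02124) = 2.97094 + 0.0602085 = 3.03115 m along the plane.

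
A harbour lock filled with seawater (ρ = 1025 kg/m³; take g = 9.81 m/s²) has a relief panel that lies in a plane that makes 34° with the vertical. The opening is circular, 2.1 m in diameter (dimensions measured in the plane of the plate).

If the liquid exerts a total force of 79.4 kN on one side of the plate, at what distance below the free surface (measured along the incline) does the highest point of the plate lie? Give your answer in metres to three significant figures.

γ = ρg = 1025 × 9.81 / 1000 = 10.05525 kN/m³.
A = π(1.05)² = 3.46361 m².
From F = γ·h_c·A, the centroid depth is h_c = 79.4/(10.05525 × 3.46361) = 2.27981 m.
The plate makes 34° with the vertical, i.e. θ = 90° − 34° = 56° to the horizontal. Measuring y along the incline from the free-surface line, vertical depth h = y·sinθ with sinθ = 0.829038.
Along the incline, y_c = h_c/sinθ = 2.27981/0.829038 = 2.74995 m.
The centroid is at the centre, 1.05 m below the top of the plate, so the highest point sits at y_top = 2.74995 − 1.05 = 1.69995 m along the incline.

y_top ≈ 1.70 m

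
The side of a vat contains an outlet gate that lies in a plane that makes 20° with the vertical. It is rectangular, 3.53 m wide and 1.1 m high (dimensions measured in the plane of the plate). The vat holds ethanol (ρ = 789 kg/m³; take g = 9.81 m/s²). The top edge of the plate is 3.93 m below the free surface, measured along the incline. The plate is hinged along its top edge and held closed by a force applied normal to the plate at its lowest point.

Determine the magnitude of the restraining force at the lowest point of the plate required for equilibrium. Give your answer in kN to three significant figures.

γ = ρg = 789 × 9.81 / 1000 = 7.74009 kN/m³.
The plate makes 20° with the vertical, i.e. θ = 90° − 20° = 70° to the horizontal. Measuring y along the incline from the free-surface line, vertical depth h = y·sinθ with sinθ = 0.939693.
The centroid lies 1.1/2 = 0.55 m below the top edge, so y_c = 3.93 + 0.55 = 4.48 m and h_c = 4.48 × 0.939693 = 4.20982 m.
A = 3.53 × 1.1 = 3.883 m².
Resultant F = γ·h_c·A = 7.74009 × 4.20982 × 3.883 = 126.525 kN.
I_c = b·h³/12 = 3.53 × 1.1³/12 = 0.391536 m⁴.
Centre of pressure: y_p = y_c + I_c/(y_c·A) = 4.48 + 0.391536/(4.48 × 3.883) = 4.48 + 0.0225075 = 4.50251 m along the plane.
The resultant acts 0.55 + 0.0225075 = 0.572508 m (along the plate) below the hinge at the top edge, so the moment about the hinge is M = F × 0.572508 = 126.525 × 0.572508 = 72.4366 kN·m.
A normal force at the bottom, 1.1 m from the hinge, must supply this moment: P = 72.4366/1.1 = 65.8515 kN.

P ≈ 65.9 kN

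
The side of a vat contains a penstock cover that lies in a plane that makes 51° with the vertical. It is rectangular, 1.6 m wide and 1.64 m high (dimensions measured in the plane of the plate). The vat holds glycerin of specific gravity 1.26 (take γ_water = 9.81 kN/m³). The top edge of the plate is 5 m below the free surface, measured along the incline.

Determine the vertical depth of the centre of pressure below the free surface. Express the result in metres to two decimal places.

h_p = 3.69 m

γ = 1.26 × 9.81 = 12.3606 kN/m³.
The plate makes 51° with the vertical, i.e. θ = 90° − 51° = 39° to the horizontal. Measuring y along the incline from the free-surface line, vertical depth h = y·sinθ with sinθ = 0.629320.
The centroid lies 1.64/2 = 0.82 m below the top edge, so y_c = 5 + 0.82 = 5.82 m and h_c = 5.82 × 0.629320 = 3.66264 m.
A = 1.6 × 1.64 = 2.624 m².
Resultant F = γ·h_c·A = 12.3606 × 3.66264 × 2.624 = 118.795 kN.
I_c = b·h³/12 = 1.6 × 1.64³/12 = 0.588126 m⁴.
Centre of pressure: y_p = y_c + I_c/(y_c·A) = 5.82 + 0.588126/(5.82 × 2.624) = 5.82 + 0.0385109 = 5.85851 m along the plane.
Vertically, h_p = y_p·sinθ = 5.85851 × 0.629320 = 3.68688 m.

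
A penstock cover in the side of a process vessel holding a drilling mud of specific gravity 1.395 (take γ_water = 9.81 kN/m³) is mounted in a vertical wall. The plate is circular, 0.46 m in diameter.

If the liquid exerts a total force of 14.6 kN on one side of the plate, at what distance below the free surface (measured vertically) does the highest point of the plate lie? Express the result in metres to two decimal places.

d_top ≈ 6.19 m

γ = 1.395 × 9.81 = 13.68495 kN/m³.
A = π(0.23)² = 0.16619 m².
From F = γ·h_c·A, the centroid depth is h_c = 14.6/(13.68495 × 0.16619) = 6.41955 m.
The centroid is at the centre, 0.23 m below the top of the plate, so the highest point sits at h_top = 6.41955 − 0.23 = 6.18955 m below the surface.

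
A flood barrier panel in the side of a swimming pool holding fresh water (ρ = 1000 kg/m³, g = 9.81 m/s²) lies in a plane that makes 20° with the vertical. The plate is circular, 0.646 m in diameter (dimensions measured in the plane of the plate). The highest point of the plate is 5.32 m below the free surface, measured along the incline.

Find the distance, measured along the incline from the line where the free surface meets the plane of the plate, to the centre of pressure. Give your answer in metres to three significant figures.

γ = ρg = 1000 × 9.81 = 9810 N/m³ = 9.81 kN/m³.
The plate makes 20° with the vertical, i.e. θ = 90° − 20° = 70° to the horizontal. Measuring y along the incline from the free-surface line, vertical depth h = y·sinθ with sinθ = 0.939693.
The centroid is at the centre, 0.323 m below the top of the plate, so y_c = 5.32 + 0.323 = 5.643 m and h_c = 5.643 × 0.939693 = 5.30269 m.
A = π(0.323)² = 0.327759 m².
Resultant F = γ·h_c·A = 9.81 × 5.30269 × 0.327759 = 17.0498 kN.
I_c = πr⁴/4 = π × 0.323⁴/4 = 0.0085487 m⁴.
Centre of pressure: y_p = y_c + I_c/(y_c·A) = 5.643 + 0.0085487/(5.643 × 0.327759) = 5.643 + 0.00462206 = 5.64762 m along the plane.

y_p = 5.65 m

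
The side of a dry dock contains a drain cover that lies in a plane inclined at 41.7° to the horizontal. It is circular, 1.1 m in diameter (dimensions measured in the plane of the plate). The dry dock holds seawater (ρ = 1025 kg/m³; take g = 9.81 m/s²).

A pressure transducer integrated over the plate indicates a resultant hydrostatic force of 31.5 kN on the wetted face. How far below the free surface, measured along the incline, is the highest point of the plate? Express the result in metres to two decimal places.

y_top ≈ 4.41 m

γ = ρg = 1025 × 9.81 / 1000 = 10.05525 kN/m³.
A = π(0.55)² = 0.950332 m².
From F = γ·h_c·A, the centroid depth is h_c = 31.5/(10.05525 × 0.950332) = 3.29642 m.
Let θ = 41.7° be the plate's angle to the horizontal; measure y along the incline from where the plane meets the free surface. Vertical depth h = y·sinθ with sinθ = 0.665230.
Along the incline, y_c = h_c/sinθ = 3.29642/0.665230 = 4.95531 m.
The centroid is at the centre, 0.55 m below the top of the plate, so the highest point sits at y_top = 4.95531 − 0.55 = 4.40531 m along the incline.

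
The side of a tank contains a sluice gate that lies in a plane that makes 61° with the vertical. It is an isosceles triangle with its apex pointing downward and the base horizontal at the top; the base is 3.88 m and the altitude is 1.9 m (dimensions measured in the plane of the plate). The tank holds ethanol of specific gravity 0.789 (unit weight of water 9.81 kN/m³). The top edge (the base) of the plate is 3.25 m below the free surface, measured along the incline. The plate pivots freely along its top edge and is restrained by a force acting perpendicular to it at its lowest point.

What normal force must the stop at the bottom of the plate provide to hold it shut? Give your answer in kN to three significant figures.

P ≈ 19.4 kN

γ = 0.789 × 9.81 = 7.74009 kN/m³.
The plate makes 61° with the vertical, i.e. θ = 90° − 61° = 29° to the horizontal. Measuring y along the incline from the free-surface line, vertical depth h = y·sinθ with sinθ = 0.484810.
With the apex down, the centroid sits h/3 = 1.9/3 = 0.633333 m below the base (the top edge), so y_c = 3.25 + 0.633333 = 3.88333 m and h_c = 3.88333 × 0.484810 = 1.88268 m.
A = ½ × 3.88 × 1.9 = 3.686 m².
Resultant F = γ·h_c·A = 7.74009 × 1.88268 × 3.686 = 53.7128 kN.
I_c = b·h³/36 = 3.88 × 1.9³/36 = 0.739248 m⁴.
Centre of pressure: y_p = y_c + I_c/(y_c·A) = 3.88333 + 0.739248/(3.88333 × 3.686) = 3.88333 + 0.0516453 = 3.93498 m along the plane.
The resultant acts 0.633333 + 0.0516453 = 0.684978 m (along the plate) below the hinge at the top edge, so the moment about the hinge is M = F × 0.684978 = 53.7128 × 0.684978 = 36.7921 kN·m.
A normal force at the bottom, 1.9 m from the hinge, must supply this moment: P = 36.7921/1.9 = 19.3643 kN.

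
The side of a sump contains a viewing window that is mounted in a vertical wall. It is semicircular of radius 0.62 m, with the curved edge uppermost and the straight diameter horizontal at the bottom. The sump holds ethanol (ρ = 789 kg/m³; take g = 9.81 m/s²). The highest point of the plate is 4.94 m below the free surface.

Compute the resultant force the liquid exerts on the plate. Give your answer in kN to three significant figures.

F ≈ 24.8 kN

γ = ρg = 789 × 9.81 / 1000 = 7.74009 kN/m³.
The centroid lies 4r/(3π) = 0.263136 m above the diameter, so r − 4r/(3π) = 0.62 − 0.263136 = 0.356864 m below the topmost point, so the centroid depth is h_c = 4.94 + 0.356864 = 5.29686 m.
A = πr²/2 = π × 0.62²/2 = 0.603814 m².
Resultant F = γ·h_c·A = 7.74009 × 5.29686 × 0.603814 = 24.7553 kN.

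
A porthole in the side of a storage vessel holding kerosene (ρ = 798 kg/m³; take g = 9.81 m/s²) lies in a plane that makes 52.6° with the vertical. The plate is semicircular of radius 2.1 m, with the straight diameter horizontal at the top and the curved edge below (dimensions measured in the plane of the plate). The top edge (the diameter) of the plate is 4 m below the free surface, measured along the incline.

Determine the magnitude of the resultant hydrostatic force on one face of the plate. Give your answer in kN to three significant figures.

γ = ρg = 798 × 9.81 / 1000 = 7.82838 kN/m³.
The plate makes 52.6° with the vertical, i.e. θ = 90° − 52.6° = 37.4° to the horizontal. Measuring y along the incline from the free-surface line, vertical depth h = y·sinθ with sinθ = 0.607376.
The centroid of a semicircle lies 4r/(3π) = 0.891268 m from the diameter, here below the top edge, so y_c = 4 + 0.891268 = 4.89127 m and h_c = 4.89127 × 0.607376 = 2.97084 m.
A = πr²/2 = π × 2.1²/2 = 6.92721 m².
Resultant F = γ·h_c·A = 7.82838 × 2.97084 × 6.92721 = 161.105 kN.

F ≈ 161 kN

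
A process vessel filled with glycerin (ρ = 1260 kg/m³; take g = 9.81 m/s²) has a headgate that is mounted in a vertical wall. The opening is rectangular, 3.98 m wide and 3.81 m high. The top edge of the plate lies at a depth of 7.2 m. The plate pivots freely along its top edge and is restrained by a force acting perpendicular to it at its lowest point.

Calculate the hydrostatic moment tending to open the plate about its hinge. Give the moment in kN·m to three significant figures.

M ≈ 3480 kN·m

γ = ρg = 1260 × 9.81 / 1000 = 12.3606 kN/m³.
The centroid lies 3.81/2 = 1.905 m below the top edge, so the centroid depth is h_c = 7.2 + 1.905 = 9.105 m.
A = 3.98 × 3.81 = 15.1638 m².
Resultant F = γ·h_c·A = 12.3606 × 9.105 × 15.1638 = 1706.58 kN.
I_c = b·h³/12 = 3.98 × 3.81³/12 = 18.3433 m⁴.
Centre of pressure: y_p = y_c + I_c/(y_c·A) = 9.105 + 18.3433/(9.105 × 15.1638) = 9.105 + 0.132859 = 9.23786 m along the plane.
The resultant acts 1.905 + 0.132859 = 2.03786 m (along the plate) below the hinge at the top edge, so the moment about the hinge is M = F × 2.03786 = 1706.58 × 2.03786 = 3477.77 kN·m.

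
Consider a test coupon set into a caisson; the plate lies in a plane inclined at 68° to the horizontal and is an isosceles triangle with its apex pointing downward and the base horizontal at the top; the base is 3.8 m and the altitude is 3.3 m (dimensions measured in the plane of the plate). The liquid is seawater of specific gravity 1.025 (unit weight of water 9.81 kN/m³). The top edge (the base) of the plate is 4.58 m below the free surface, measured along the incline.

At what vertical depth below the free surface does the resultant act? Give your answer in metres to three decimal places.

γ = 1.025 × 9.81 = 10.05525 kN/m³.
Let θ = 68° be the plate's angle to the horizontal; measure y along the incline from where the plane meets the free surface. Vertical depth h = y·sinθ with sinθ = 0.927184.
With the apex down, the centroid sits h/3 = 3.3/3 = 1.1 m below the base (the top edge), so y_c = 4.58 + 1.1 = 5.68 m and h_c = 5.68 × 0.927184 = 5.26641 m.
A = ½ × 3.8 × 3.3 = 6.27 m².
Resultant F = γ·h_c·A = 10.05525 × 5.26641 × 6.27 = 332.028 kN.
I_c = b·h³/36 = 3.8 × 3.3³/36 = 3.79335 m⁴.
Centre of pressure: y_p = y_c + I_c/(y_c·A) = 5.68 + 3.79335/(5.68 × 6.27) = 5.68 + 0.106514 = 5.78651 m along the plane.
Vertically, h_p = y_p·sinθ = 5.78651 × 0.927184 = 5.36516 m.

h_p = 5.365 m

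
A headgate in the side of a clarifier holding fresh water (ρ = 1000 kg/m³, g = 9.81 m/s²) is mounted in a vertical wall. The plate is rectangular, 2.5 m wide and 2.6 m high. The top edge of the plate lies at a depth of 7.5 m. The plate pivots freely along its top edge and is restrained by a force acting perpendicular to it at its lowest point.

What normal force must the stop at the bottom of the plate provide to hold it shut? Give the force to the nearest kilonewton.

γ = ρg = 1000 × 9.81 = 9810 N/m³ = 9.81 kN/m³.
The centroid lies 2.6/2 = 1.3 m below the top edge, so the centroid depth is h_c = 7.5 + 1.3 = 8.8 m.
A = 2.5 × 2.6 = 6.5 m².
Resultant F = γ·h_c·A = 9.81 × 8.8 × 6.5 = 561.132 kN.
I_c = b·h³/12 = 2.5 × 2.6³/12 = 3.66167 m⁴.
Centre of pressure: y_p = y_c + I_c/(y_c·A) = 8.8 + 3.66167/(8.8 × 6.5) = 8.8 + 0.0640152 = 8.86402 m along the plane.
The resultant acts 1.3 + 0.0640152 = 1.36402 m (along the plate) below the hinge at the top edge, so the moment about the hinge is M = F × 1.36402 = 561.132 × 1.36402 = 765.395 kN·m.
A normal force at the bottom, 2.6 m from the hinge, must supply this moment: P = 765.395/2.6 = 294.383 kN.

P ≈ 294 kN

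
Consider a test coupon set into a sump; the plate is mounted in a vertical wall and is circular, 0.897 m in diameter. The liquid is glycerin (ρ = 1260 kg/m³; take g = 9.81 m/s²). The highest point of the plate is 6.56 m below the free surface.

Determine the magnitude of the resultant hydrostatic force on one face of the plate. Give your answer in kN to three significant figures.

F ≈ 54.7 kN

γ = ρg = 1260 × 9.81 / 1000 = 12.3606 kN/m³.
The centroid is at the centre, 0.4485 m below the top of the plate, so the centroid depth is h_c = 6.56 + 0.4485 = 7.0085 m.
A = π(0.4485)² = 0.631938 m².
Resultant F = γ·h_c·A = 12.3606 × 7.0085 × 0.631938 = 54.7443 kN.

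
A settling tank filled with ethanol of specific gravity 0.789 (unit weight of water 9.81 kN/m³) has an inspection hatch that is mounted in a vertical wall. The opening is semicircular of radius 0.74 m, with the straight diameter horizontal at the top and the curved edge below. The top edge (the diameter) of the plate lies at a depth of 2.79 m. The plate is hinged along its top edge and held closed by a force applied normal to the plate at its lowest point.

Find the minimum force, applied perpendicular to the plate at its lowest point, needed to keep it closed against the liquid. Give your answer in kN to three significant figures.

P ≈ 9.12 kN

γ = 0.789 × 9.81 = 7.74009 kN/m³.
The centroid of a semicircle lies 4r/(3π) = 0.314066 m from the diameter, here below the top edge, so the centroid depth is h_c = 2.79 + 0.314066 = 3.10407 m.
A = πr²/2 = π × 0.74²/2 = 0.860168 m².
Resultant F = γ·h_c·A = 7.74009 × 3.10407 × 0.860168 = 20.6662 kN.
I_c = (π/8 − 8/(9π))·r⁴ = 0.109757 × 0.74⁴ = 0.0329124 m⁴.
Centre of pressure: y_p = y_c + I_c/(y_c·A) = 3.10407 + 0.0329124/(3.10407 × 0.860168) = 3.10407 + 0.0123266 = 3.1164 m along the plane.
The resultant acts 0.314066 + 0.0123266 = 0.326393 m (along the plate) below the hinge at the top edge, so the moment about the hinge is M = F × 0.326393 = 20.6662 × 0.326393 = 6.7453 kN·m.
A normal force at the bottom, 0.74 m from the hinge, must supply this moment: P = 6.7453/0.74 = 9.11527 kN.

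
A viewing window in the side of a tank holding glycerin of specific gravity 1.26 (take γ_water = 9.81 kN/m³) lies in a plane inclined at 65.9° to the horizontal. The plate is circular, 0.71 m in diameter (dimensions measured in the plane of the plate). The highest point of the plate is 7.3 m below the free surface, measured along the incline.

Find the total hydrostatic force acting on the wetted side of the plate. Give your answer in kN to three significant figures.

F ≈ 34.2 kN

γ = 1.26 × 9.81 = 12.3606 kN/m³.
Let θ = 65.9° be the plate's angle to the horizontal; measure y along the incline from where the plane meets the free surface. Vertical depth h = y·sinθ with sinθ = 0.912834.
The centroid is at the centre, 0.355 m below the top of the plate, so y_c = 7.3 + 0.355 = 7.655 m and h_c = 7.655 × 0.912834 = 6.98774 m.
A = π(0.355)² = 0.395919 m².
Resultant F = γ·h_c·A = 12.3606 × 6.98774 × 0.395919 = 34.1966 kN.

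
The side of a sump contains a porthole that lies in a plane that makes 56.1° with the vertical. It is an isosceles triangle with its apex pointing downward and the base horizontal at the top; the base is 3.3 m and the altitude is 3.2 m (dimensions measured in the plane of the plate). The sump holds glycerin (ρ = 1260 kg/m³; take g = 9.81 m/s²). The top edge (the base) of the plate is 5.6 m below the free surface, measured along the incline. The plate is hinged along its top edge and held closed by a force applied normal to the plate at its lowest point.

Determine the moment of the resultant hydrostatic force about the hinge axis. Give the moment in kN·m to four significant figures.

M ≈ 279.6 kN·m

γ = ρg = 1260 × 9.81 / 1000 = 12.3606 kN/m³.
The plate makes 56.1° with the vertical, i.e. θ = 90° − 56.1° = 33.9° to the horizontal. Measuring y along the incline from the free-surface line, vertical depth h = y·sinθ with sinθ = 0.557745.
With the apex down, the centroid sits h/3 = 3.2/3 = 1.06667 m below the base (the top edge), so y_c = 5.6 + 1.06667 = 6.66667 m and h_c = 6.66667 × 0.557745 = 3.7183 m.
A = ½ × 3.3 × 3.2 = 5.28 m².
Resultant F = γ·h_c·A = 12.3606 × 3.7183 × 5.28 = 242.671 kN.
I_c = b·h³/36 = 3.3 × 3.2³/36 = 3.00373 m⁴.
Centre of pressure: y_p = y_c + I_c/(y_c·A) = 6.66667 + 3.00373/(6.66667 × 5.28) = 6.66667 + 0.0853332 = 6.752 m along the plane.
The resultant acts 1.06667 + 0.0853332 = 1.152 m (along the plate) below the hinge at the top edge, so the moment about the hinge is M = F × 1.152 = 242.671 × 1.152 = 279.557 kN·m.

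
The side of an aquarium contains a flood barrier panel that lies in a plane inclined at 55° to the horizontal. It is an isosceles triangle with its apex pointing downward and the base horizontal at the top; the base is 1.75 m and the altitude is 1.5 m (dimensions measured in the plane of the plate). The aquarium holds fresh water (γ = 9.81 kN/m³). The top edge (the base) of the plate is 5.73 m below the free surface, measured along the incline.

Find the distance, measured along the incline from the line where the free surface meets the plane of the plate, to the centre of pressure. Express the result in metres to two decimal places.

γ = 9.81 kN/m³.
Let θ = 55° be the plate's angle to the horizontal; measure y along the incline from where the plane meets the free surface. Vertical depth h = y·sinθ with sinθ = 0.819152.
With the apex down, the centroid sits h/3 = 1.5/3 = 0.5 m below the base (the top edge), so y_c = 5.73 + 0.5 = 6.23 m and h_c = 6.23 × 0.819152 = 5.10332 m.
A = ½ × 1.75 × 1.5 = 1.3125 m².
Resultant F = γ·h_c·A = 9.81 × 5.10332 × 1.3125 = 65.7084 kN.
I_c = b·h³/36 = 1.75 × 1.5³/36 = 0.164062 m⁴.
Centre of pressure: y_p = y_c + I_c/(y_c·A) = 6.23 + 0.164062/(6.23 × 1.3125) = 6.23 + 0.0200641 = 6.25006 m along the plane.

y_p = 6.25 m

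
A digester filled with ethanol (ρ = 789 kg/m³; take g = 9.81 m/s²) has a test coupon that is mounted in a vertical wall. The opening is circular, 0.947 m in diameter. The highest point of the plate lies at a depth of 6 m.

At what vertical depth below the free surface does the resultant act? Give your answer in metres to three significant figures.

h_p = 6.48 m

γ = ρg = 789 × 9.81 / 1000 = 7.74009 kN/m³.
The centroid is at the centre, 0.4735 m below the top of the plate, so the centroid depth is h_c = 6 + 0.4735 = 6.4735 m.
A = π(0.4735)² = 0.704352 m².
Resultant F = γ·h_c·A = 7.74009 × 6.4735 × 0.704352 = 35.2919 kN.
I_c = πr⁴/4 = π × 0.4735⁴/4 = 0.0394793 m⁴.
Centre of pressure: y_p = y_c + I_c/(y_c·A) = 6.4735 + 0.0394793/(6.4735 × 0.704352) = 6.4735 + 0.00865846 = 6.48216 m along the plane.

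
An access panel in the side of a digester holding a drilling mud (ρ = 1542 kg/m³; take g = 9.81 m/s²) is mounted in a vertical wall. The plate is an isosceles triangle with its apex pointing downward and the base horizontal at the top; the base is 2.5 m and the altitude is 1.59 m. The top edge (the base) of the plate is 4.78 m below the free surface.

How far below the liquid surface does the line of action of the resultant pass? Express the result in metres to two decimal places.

γ = ρg = 1542 × 9.81 / 1000 = 15.12702 kN/m³.
With the apex down, the centroid sits h/3 = 1.59/3 = 0.53 m below the base (the top edge), so the centroid depth is h_c = 4.78 + 0.53 = 5.31 m.
A = ½ × 2.5 × 1.59 = 1.9875 m².
Resultant F = γ·h_c·A = 15.12702 × 5.31 × 1.9875 = 159.645 kN.
I_c = b·h³/36 = 2.5 × 1.59³/36 = 0.279144 m⁴.
Centre of pressure: y_p = y_c + I_c/(y_c·A) = 5.31 + 0.279144/(5.31 × 1.9875) = 5.31 + 0.0264501 = 5.33645 m along the plane.

h_p = 5.34 m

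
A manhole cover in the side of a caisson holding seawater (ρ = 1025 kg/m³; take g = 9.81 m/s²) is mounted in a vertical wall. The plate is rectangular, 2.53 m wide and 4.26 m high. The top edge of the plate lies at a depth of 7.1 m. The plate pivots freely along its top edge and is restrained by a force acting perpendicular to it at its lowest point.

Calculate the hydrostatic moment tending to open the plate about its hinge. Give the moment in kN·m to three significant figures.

γ = ρg = 1025 × 9.81 / 1000 = 10.05525 kN/m³.
The centroid lies 4.26/2 = 2.13 m below the top edge, so the centroid depth is h_c = 7.1 + 2.13 = 9.23 m.
A = 2.53 × 4.26 = 10.7778 m².
Resultant F = γ·h_c·A = 10.05525 × 9.23 × 10.7778 = 1000.29 kN.
I_c = b·h³/12 = 2.53 × 4.26³/12 = 16.2993 m⁴.
Centre of pressure: y_p = y_c + I_c/(y_c·A) = 9.23 + 16.2993/(9.23 × 10.7778) = 9.23 + 0.163846 = 9.39385 m along the plane.
The resultant acts 2.13 + 0.163846 = 2.29385 m (along the plate) below the hinge at the top edge, so the moment about the hinge is M = F × 2.29385 = 1000.29 × 2.29385 = 2294.52 kN·m.

M ≈ 2290 kN·m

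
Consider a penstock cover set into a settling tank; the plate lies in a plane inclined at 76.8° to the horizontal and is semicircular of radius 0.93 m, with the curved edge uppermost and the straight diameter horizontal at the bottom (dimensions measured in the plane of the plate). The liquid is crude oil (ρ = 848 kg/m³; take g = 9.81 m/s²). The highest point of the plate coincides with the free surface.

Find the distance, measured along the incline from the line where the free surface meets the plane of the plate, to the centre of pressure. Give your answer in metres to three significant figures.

y_p = 0.648 m

γ = ρg = 848 × 9.81 / 1000 = 8.31888 kN/m³.
Let θ = 76.8° be the plate's angle to the horizontal; measure y along the incline from where the plane meets the free surface. Vertical depth h = y·sinθ with sinθ = 0.973579.
The centroid lies 4r/(3π) = 0.394704 m above the diameter, so r − 4r/(3π) = 0.93 − 0.394704 = 0.535296 m below the topmost point, so y_c = 0.535296 m and h_c = 0.535296 × 0.973579 = 0.521153 m.
A = πr²/2 = π × 0.93²/2 = 1.35858 m².
Resultant F = γ·h_c·A = 8.31888 × 0.521153 × 1.35858 = 5.89 kN.
I_c = (π/8 − 8/(9π))·r⁴ = 0.109757 × 0.93⁴ = 0.0821039 m⁴.
Centre of pressure: y_p = y_c + I_c/(y_c·A) = 0.535296 + 0.0821039/(0.535296 × 1.35858) = 0.535296 + 0.112898 = 0.648194 m along the plane.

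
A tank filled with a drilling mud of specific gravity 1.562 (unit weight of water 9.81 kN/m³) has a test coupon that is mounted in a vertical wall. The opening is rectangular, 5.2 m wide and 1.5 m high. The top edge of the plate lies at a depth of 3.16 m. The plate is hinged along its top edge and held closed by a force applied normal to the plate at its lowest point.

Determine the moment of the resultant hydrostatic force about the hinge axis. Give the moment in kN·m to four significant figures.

γ = 1.562 × 9.81 = 15.32322 kN/m³.
The centroid lies 1.5/2 = 0.75 m below the top edge, so the centroid depth is h_c = 3.16 + 0.75 = 3.91 m.
A = 5.2 × 1.5 = 7.8 m².
Resultant F = γ·h_c·A = 15.32322 × 3.91 × 7.8 = 467.328 kN.
I_c = b·h³/12 = 5.2 × 1.5³/12 = 1.4625 m⁴.
Centre of pressure: y_p = y_c + I_c/(y_c·A) = 3.91 + 1.4625/(3.91 × 7.8) = 3.91 + 0.047954 = 3.95795 m along the plane.
The resultant acts 0.75 + 0.047954 = 0.797954 m (along the plate) below the hinge at the top edge, so the moment about the hinge is M = F × 0.797954 = 467.328 × 0.797954 = 372.906 kN·m.

M ≈ 372.9 kN·m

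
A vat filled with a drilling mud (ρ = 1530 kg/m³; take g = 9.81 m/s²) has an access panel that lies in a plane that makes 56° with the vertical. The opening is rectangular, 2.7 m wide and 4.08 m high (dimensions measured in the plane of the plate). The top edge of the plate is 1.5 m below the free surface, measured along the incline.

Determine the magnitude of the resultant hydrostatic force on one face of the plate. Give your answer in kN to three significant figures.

F ≈ 327 kN

γ = ρg = 1530 × 9.81 / 1000 = 15.0093 kN/m³.
The plate makes 56° with the vertical, i.e. θ = 90° − 56° = 34° to the horizontal. Measuring y along the incline from the free-surface line, vertical depth h = y·sinθ with sinθ = 0.559193.
The centroid lies 4.08/2 = 2.04 m below the top edge, so y_c = 1.5 + 2.04 = 3.54 m and h_c = 3.54 × 0.559193 = 1.97954 m.
A = 2.7 × 4.08 = 11.016 m².
Resultant F = γ·h_c·A = 15.0093 × 1.97954 × 11.016 = 327.302 kN.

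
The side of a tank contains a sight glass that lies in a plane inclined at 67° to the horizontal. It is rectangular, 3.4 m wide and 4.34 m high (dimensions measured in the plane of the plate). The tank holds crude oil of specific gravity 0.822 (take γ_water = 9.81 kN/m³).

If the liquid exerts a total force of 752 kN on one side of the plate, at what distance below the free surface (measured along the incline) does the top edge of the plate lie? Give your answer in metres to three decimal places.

γ = 0.822 × 9.81 = 8.06382 kN/m³.
A = 3.4 × 4.34 = 14.756 m².
From F = γ·h_c·A, the centroid depth is h_c = 752/(8.06382 × 14.756) = 6.31987 m.
Let θ = 67° be the plate's angle to the horizontal; measure y along the incline from where the plane meets the free surface. Vertical depth h = y·sinθ with sinθ = 0.920505.
Along the incline, y_c = h_c/sinθ = 6.31987/0.920505 = 6.86566 m.
The centroid lies 4.34/2 = 2.17 m below the top edge, so the top edge sits at y_top = 6.86566 − 2.17 = 4.69566 m along the incline.

y_top ≈ 4.696 m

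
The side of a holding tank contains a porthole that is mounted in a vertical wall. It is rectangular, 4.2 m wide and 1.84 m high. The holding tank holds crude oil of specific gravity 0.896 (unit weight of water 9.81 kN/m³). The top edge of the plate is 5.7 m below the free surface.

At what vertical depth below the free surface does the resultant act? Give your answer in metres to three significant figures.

γ = 0.896 × 9.81 = 8.78976 kN/m³.
The centroid lies 1.84/2 = 0.92 m below the top edge, so the centroid depth is h_c = 5.7 + 0.92 = 6.62 m.
A = 4.2 × 1.84 = 7.728 m².
Resultant F = γ·h_c·A = 8.78976 × 6.62 × 7.728 = 449.678 kN.
I_c = b·h³/12 = 4.2 × 1.84³/12 = 2.18033 m⁴.
Centre of pressure: y_p = y_c + I_c/(y_c·A) = 6.62 + 2.18033/(6.62 × 7.728) = 6.62 + 0.0426184 = 6.66262 m along the plane.

h_p = 6.66 m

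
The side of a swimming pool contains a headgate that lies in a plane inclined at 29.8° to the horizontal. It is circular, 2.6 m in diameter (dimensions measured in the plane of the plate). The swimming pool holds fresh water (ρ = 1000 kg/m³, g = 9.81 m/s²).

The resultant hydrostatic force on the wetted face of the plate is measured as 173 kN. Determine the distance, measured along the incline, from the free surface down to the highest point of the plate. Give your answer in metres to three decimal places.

y_top ≈ 5.384 m

γ = ρg = 1000 × 9.81 = 9810 N/m³ = 9.81 kN/m³.
A = π(1.3)² = 5.30929 m².
From F = γ·h_c·A, the centroid depth is h_c = 173/(9.81 × 5.30929) = 3.32155 m.
Let θ = 29.8° be the plate's angle to the horizontal; measure y along the incline from where the plane meets the free surface. Vertical depth h = y·sinθ with sinθ = 0.496974.
Along the incline, y_c = h_c/sinθ = 3.32155/0.496974 = 6.68355 m.
The centroid is at the centre, 1.3 m below the top of the plate, so the highest point sits at y_top = 6.68355 − 1.3 = 5.38355 m along the incline.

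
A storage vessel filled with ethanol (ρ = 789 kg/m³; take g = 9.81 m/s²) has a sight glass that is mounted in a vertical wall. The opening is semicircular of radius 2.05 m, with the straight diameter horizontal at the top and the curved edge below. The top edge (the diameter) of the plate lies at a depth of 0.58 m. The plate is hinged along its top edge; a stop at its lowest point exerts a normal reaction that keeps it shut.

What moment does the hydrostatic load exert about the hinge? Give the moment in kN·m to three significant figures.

γ = ρg = 789 × 9.81 / 1000 = 7.74009 kN/m³.
The centroid of a semicircle lies 4r/(3π) = 0.870047 m from the diameter, here below the top edge, so the centroid depth is h_c = 0.58 + 0.870047 = 1.45005 m.
A = πr²/2 = π × 2.05²/2 = 6.60127 m².
Resultant F = γ·h_c·A = 7.74009 × 1.45005 × 6.60127 = 74.0895 kN.
I_c = (π/8 − 8/(9π))·r⁴ = 0.109757 × 2.05⁴ = 1.93842 m⁴.
Centre of pressure: y_p = y_c + I_c/(y_c·A) = 1.45005 + 1.93842/(1.45005 × 6.60127) = 1.45005 + 0.202506 = 1.65256 m along the plane.
The resultant acts 0.870047 + 0.202506 = 1.07255 m (along the plate) below the hinge at the top edge, so the moment about the hinge is M = F × 1.07255 = 74.0895 × 1.07255 = 79.4647 kN·m.

M ≈ 79.5 kN·m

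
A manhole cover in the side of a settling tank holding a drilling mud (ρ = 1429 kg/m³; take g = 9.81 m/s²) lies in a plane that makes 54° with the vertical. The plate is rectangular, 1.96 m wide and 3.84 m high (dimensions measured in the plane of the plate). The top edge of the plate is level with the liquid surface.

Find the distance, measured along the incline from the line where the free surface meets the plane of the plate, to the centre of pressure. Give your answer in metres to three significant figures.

γ = ρg = 1429 × 9.81 / 1000 = 14.01849 kN/m³.
The plate makes 54° with the vertical, i.e. θ = 90° − 54° = 36° to the horizontal. Measuring y along the incline from the free-surface line, vertical depth h = y·sinθ with sinθ = 0.587785.
The centroid lies 3.84/2 = 1.92 m below the top edge, so y_c = 1.92 m and h_c = 1.92 × 0.587785 = 1.12855 m.
A = 1.96 × 3.84 = 7.5264 m².
Resultant F = γ·h_c·A = 14.01849 × 1.12855 × 7.5264 = 119.072 kN.
I_c = b·h³/12 = 1.96 × 3.84³/12 = 9.24844 m⁴.
Centre of pressure: y_p = y_c + I_c/(y_c·A) = 1.92 + 9.24844/(1.92 × 7.5264) = 1.92 + 0.64 = 2.56 m along the plane.

y_p = 2.56 m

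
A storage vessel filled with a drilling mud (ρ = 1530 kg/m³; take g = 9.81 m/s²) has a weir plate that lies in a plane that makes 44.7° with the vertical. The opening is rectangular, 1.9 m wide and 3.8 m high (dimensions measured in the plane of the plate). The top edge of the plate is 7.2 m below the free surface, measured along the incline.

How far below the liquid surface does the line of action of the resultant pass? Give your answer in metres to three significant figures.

h_p = 6.56 m

γ = ρg = 1530 × 9.81 / 1000 = 15.0093 kN/m³.
The plate makes 44.7° with the vertical, i.e. θ = 90° − 44.7° = 45.3° to the horizontal. Measuring y along the incline from the free-surface line, vertical depth h = y·sinθ with sinθ = 0.710799.
The centroid lies 3.8/2 = 1.9 m below the top edge, so y_c = 7.2 + 1.9 = 9.1 m and h_c = 9.1 × 0.710799 = 6.46827 m.
A = 1.9 × 3.8 = 7.22 m².
Resultant F = γ·h_c·A = 15.0093 × 6.46827 × 7.22 = 700.948 kN.
I_c = b·h³/12 = 1.9 × 3.8³/12 = 8.68807 m⁴.
Centre of pressure: y_p = y_c + I_c/(y_c·A) = 9.1 + 8.68807/(9.1 × 7.22) = 9.1 + 0.132234 = 9.23223 m along the plane.
Vertically, h_p = y_p·sinθ = 9.23223 × 0.710799 = 6.56226 m.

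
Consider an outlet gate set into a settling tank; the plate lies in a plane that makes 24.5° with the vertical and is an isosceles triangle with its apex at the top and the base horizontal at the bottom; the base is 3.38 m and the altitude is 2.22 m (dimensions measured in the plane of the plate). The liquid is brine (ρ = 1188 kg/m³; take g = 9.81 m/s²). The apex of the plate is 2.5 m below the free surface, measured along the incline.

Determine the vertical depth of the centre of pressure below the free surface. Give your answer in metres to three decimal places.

h_p = 3.684 m

γ = ρg = 1188 × 9.81 / 1000 = 11.65428 kN/m³.
The plate makes 24.5° with the vertical, i.e. θ = 90° − 24.5° = 65.5° to the horizontal. Measuring y along the incline from the free-surface line, vertical depth h = y·sinθ with sinθ = 0.909961.
With the apex up, the centroid sits 2h/3 = 2 × 2.22/3 = 1.48 m below the apex, so y_c = 2.5 + 1.48 = 3.98 m and h_c = 3.98 × 0.909961 = 3.62164 m.
A = ½ × 3.38 × 2.22 = 3.7518 m².
Resultant F = γ·h_c·A = 11.65428 × 3.62164 × 3.7518 = 158.354 kN.
I_c = b·h³/36 = 3.38 × 2.22³/36 = 1.02724 m⁴.
Centre of pressure: y_p = y_c + I_c/(y_c·A) = 3.98 + 1.02724/(3.98 × 3.7518) = 3.98 + 0.0687938 = 4.04879 m along the plane.
Vertically, h_p = y_p·sinθ = 4.04879 × 0.909961 = 3.68424 m.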